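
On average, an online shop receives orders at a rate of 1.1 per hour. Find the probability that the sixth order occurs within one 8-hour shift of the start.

Over the interval, μ = 1.1 × 8 = 8.8 (an 8-hour shift = 8 hours).
The sixth arrival falls in the interval iff at least 6 events occur there: P(S_6 ≤ t) = P(N ≥ 6) = 1 − P(N ≤ 5) ≈ 0.8716.

0.8716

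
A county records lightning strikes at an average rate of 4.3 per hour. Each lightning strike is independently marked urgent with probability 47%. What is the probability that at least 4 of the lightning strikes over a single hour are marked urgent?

0.1467

Thinning: the lightning strikes that are marked urgent themselves form a Poisson process with rate 0.47 × 4.3 = 2.021 per hour.
So μ = 2.021.
P(N ≥ 4) = 1 − P(N ≤ 3) ≈ 0.1467.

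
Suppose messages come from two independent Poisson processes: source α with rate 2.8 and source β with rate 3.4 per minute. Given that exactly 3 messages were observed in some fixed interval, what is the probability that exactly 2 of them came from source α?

0.3355

Given the total, each event is independently from source α with probability p = λ_α/(λ_α+λ_β) = 2.8/6.2 ≈ 0.4516.
So K ~ Binomial(3, 2.8/6.2): P(K = 2) = C(3,2) · (2.8/6.2)^2 · (3.4/6.2)^1 ≈ 0.3355.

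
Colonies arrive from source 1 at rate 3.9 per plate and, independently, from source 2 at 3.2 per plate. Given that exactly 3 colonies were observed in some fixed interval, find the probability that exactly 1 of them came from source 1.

0.3347

Given the total, each event is independently from source 1 with probability p = λ_1/(λ_1+λ_2) = 3.9/7.1 ≈ 0.5493.
So K ~ Binomial(3, 3.9/7.1): P(K = 1) = C(3,1) · (3.9/7.1)^1 · (3.2/7.1)^2 ≈ 0.3347.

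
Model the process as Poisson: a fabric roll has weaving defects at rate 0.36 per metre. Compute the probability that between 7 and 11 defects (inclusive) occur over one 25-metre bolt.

0.5962

Over the interval, μ = 0.36 × 25 = 9 (a 25-metre bolt = 25 metres).
P(7 ≤ N ≤ 11) = Σ_{j=7}^{11} e^(−9) · 9^j/j! ≈ 0.5962.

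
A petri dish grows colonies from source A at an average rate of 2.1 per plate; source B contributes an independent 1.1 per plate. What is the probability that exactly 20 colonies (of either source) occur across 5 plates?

Independent Poisson processes superpose: combined rate λ = 2.1 + 1.1 = 3.2 per plate.
Over the interval, μ = 3.2 × 5 = 16 (5 plates).
P(N = 20) = e^(−16) · 16^20/20! ≈ 0.0559.

0.0559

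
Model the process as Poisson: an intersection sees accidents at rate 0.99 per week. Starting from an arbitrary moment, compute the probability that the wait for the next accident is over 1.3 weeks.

The wait for the next event is exponential with rate λ = 0.99 per week.
P(T > 1.3) = e^(−λt) = e^(−0.99 × 1.3) = e^(−1.287) ≈ 0.2761.

0.2761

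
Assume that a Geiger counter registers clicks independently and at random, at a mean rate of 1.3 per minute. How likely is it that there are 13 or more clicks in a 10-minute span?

Over the interval, μ = 1.3 × 10 = 13 (a 10-minute span = 10 minutes).
P(N ≥ 13) = 1 − P(N ≤ 12) = 1 − Σ_{j=0}^{12} e^(−μ) μ^j/j! ≈ 0.5369.

0.5369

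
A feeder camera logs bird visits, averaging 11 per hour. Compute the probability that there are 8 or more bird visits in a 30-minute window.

Over the interval, μ = 11 × 0.5 = 5.5 (a 30-minute window = 0.5 hours).
P(N ≥ 8) = 1 − P(N ≤ 7) = 1 − Σ_{j=0}^{7} e^(−μ) μ^j/j! ≈ 0.1905.

0.1905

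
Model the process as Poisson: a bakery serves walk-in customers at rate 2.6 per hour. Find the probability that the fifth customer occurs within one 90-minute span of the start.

Over the interval, μ = 2.6 × 1.5 = 3.9 (a 90-minute span = 1.5 hours).
The fifth arrival falls in the interval iff at least 5 events occur there: P(S_5 ≤ t) = P(N ≥ 5) = 1 − P(N ≤ 4) ≈ 0.3516.

0.3516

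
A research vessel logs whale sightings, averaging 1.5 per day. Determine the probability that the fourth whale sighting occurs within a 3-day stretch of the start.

Over the interval, μ = 1.5 × 3 = 4.5 (a 3-day stretch = 3 days).
The fourth arrival falls in the interval iff at least 4 events occur there: P(S_4 ≤ t) = P(N ≥ 4) = 1 − P(N ≤ 3) ≈ 0.6577.

0.6577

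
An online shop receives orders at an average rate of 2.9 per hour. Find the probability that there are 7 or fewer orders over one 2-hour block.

0.7710

Over the interval, μ = 2.9 × 2 = 5.8 (a 2-hour block = 2 hours).
P(N ≤ 7) = Σ_{j=0}^{7} e^(−μ) μ^j/j! ≈ 0.7710.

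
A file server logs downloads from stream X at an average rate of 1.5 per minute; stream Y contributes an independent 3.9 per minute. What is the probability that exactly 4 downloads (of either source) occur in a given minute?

0.1600

Independent Poisson processes superpose: combined rate λ = 1.5 + 3.9 = 5.4 per minute.
So μ = 5.4.
P(N = 4) = e^(−5.4) · 5.4^4/4! ≈ 0.1600.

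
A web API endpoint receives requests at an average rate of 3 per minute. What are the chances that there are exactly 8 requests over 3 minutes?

0.1318

Over the interval, μ = 3 × 3 = 9 (3 minutes).
P(N = 8) = e^(−μ) μ^8/8! = e^(−9) · 9^8/40320 ≈ 0.1318.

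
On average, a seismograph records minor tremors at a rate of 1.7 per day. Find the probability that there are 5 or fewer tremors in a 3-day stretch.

0.5984

Over the interval, μ = 1.7 × 3 = 5.1 (a 3-day stretch = 3 days).
P(N ≤ 5) = Σ_{j=0}^{5} e^(−μ) μ^j/j! ≈ 0.5984.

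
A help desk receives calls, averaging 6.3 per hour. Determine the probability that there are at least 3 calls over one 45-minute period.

Over the interval, μ = 6.3 × 0.75 = 4.725 (a 45-minute period = 0.75 hours).
P(N ≥ 3) = 1 − P(N ≤ 2) = 1 − Σ_{j=0}^{2} e^(−μ) μ^j/j! ≈ 0.8502.

0.8502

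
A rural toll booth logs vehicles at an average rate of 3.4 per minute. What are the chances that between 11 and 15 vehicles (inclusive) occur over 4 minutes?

Over the interval, μ = 3.4 × 4 = 13.6 (4 minutes).
P(11 ≤ N ≤ 15) = Σ_{j=11}^{15} e^(−13.6) · 13.6^j/j! ≈ 0.5046.

0.5046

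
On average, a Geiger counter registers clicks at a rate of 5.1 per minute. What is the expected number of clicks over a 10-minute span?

51

E[N] = λt = 5.1 × 10 = 51 (a 10-minute span = 10 minutes).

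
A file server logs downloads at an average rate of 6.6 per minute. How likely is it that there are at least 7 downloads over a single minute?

0.4892

With mean μ = 6.6 per minute,
P(N ≥ 7) = 1 − P(N ≤ 6) = 1 − Σ_{j=0}^{6} e^(−μ) μ^j/j! ≈ 0.4892.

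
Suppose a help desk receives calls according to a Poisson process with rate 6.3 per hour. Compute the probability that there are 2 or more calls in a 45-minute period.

0.9492

Over the interval, μ = 6.3 × 0.75 = 4.725 (a 45-minute period = 0.75 hours).
P(N ≥ 2) = 1 − P(N ≤ 1) = 1 − Σ_{j=0}^{1} e^(−μ) μ^j/j! ≈ 0.9492.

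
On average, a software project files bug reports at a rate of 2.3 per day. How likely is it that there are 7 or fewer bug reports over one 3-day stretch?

0.6136

Over the interval, μ = 2.3 × 3 = 6.9 (a 3-day stretch = 3 days).
P(N ≤ 7) = Σ_{j=0}^{7} e^(−μ) μ^j/j! ≈ 0.6136.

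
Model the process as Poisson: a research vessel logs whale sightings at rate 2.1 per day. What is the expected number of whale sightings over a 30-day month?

63

E[N] = λt = 2.1 × 30 = 63 (a 30-day month = 30 days).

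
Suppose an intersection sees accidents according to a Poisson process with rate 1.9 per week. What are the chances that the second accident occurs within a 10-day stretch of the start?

0.7539

Over the interval, μ = 1.9 × 10/7 ≈ 2.71429 (a 10-day stretch = 10/7 weeks).
The second arrival falls in the interval iff at least 2 events occur there: P(S_2 ≤ t) = P(N ≥ 2) = 1 − P(N ≤ 1) ≈ 0.7539.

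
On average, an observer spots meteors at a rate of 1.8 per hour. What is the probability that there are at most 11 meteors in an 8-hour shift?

0.2277

Over the interval, μ = 1.8 × 8 = 14.4 (an 8-hour shift = 8 hours).
P(N ≤ 11) = Σ_{j=0}^{11} e^(−μ) μ^j/j! ≈ 0.2277.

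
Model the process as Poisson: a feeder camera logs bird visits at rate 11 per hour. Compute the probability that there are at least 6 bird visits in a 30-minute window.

0.4711

Over the interval, μ = 11 × 0.5 = 5.5 (a 30-minute window = 0.5 hours).
P(N ≥ 6) = 1 − P(N ≤ 5) = 1 − Σ_{j=0}^{5} e^(−μ) μ^j/j! ≈ 0.4711.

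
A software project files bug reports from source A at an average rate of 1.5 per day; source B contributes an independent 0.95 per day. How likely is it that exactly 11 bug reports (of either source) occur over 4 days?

Independent Poisson processes superpose: combined rate λ = 1.5 + 0.95 = 2.45 per day.
Over the interval, μ = 2.45 × 4 = 9.8 (4 days).
P(N = 11) = e^(−9.8) · 9.8^11/11! ≈ 0.1112.

0.1112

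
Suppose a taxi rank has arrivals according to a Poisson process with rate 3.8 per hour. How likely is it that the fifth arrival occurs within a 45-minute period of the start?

0.1602

Over the interval, μ = 3.8 × 0.75 = 2.85 (a 45-minute period = 0.75 hours).
The fifth arrival falls in the interval iff at least 5 events occur there: P(S_5 ≤ t) = P(N ≥ 5) = 1 − P(N ≤ 4) ≈ 0.1602.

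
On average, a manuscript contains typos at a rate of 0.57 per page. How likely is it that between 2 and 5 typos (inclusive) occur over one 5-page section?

0.7077

Over the interval, μ = 0.57 × 5 = 2.85 (a 5-page section = 5 pages).
P(2 ≤ N ≤ 5) = Σ_{j=2}^{5} e^(−2.85) · 2.85^j/j! ≈ 0.7077.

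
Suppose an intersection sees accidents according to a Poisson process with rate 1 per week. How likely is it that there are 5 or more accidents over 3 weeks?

0.1847

Over the interval, μ = 1 × 3 = 3 (3 weeks).
P(N ≥ 5) = 1 − P(N ≤ 4) = 1 − Σ_{j=0}^{4} e^(−μ) μ^j/j! ≈ 0.1847.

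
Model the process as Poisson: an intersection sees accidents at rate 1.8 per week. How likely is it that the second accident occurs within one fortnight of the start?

0.8743

Over the interval, μ = 1.8 × 2 = 3.6 (a fortnight = 2 weeks).
The second arrival falls in the interval iff at least 2 events occur there: P(S_2 ≤ t) = P(N ≥ 2) = 1 − P(N ≤ 1) ≈ 0.8743.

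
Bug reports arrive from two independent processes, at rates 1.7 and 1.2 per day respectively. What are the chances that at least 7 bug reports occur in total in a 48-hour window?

0.3616

Independent Poisson processes superpose: combined rate λ = 1.7 + 1.2 = 2.9 per day.
Over the interval, μ = 2.9 × 2 = 5.8 (a 48-hour window = 2 days).
P(N ≥ 7) = 1 − P(N ≤ 6) ≈ 0.3616.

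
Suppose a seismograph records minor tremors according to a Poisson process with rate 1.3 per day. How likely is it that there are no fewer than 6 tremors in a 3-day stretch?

0.1994

Over the interval, μ = 1.3 × 3 = 3.9 (a 3-day stretch = 3 days).
P(N ≥ 6) = 1 − P(N ≤ 5) = 1 − Σ_{j=0}^{5} e^(−μ) μ^j/j! ≈ 0.1994.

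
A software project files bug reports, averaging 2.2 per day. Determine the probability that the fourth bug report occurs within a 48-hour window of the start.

0.6406

Over the interval, μ = 2.2 × 2 = 4.4 (a 48-hour window = 2 days).
The fourth arrival falls in the interval iff at least 4 events occur there: P(S_4 ≤ t) = P(N ≥ 4) = 1 − P(N ≤ 3) ≈ 0.6406.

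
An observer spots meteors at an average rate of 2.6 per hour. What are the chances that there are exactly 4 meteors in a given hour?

With mean μ = 2.6 per hour,
P(N = 4) = e^(−μ) μ^4/4! = e^(−2.6) · 2.6^4/24 ≈ 0.1414.

0.1414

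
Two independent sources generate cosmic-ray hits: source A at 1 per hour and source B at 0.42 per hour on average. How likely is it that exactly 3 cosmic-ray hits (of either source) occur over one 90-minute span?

0.1914

Independent Poisson processes superpose: combined rate λ = 1 + 0.42 = 1.42 per hour.
Over the interval, μ = 1.42 × 1.5 = 2.13 (a 90-minute span = 1.5 hours).
P(N = 3) = e^(−2.13) · 2.13^3/3! ≈ 0.1914.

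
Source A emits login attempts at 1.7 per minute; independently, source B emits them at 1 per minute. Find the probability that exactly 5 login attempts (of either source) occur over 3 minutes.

0.0882

Independent Poisson processes superpose: combined rate λ = 1.7 + 1 = 2.7 per minute.
Over the interval, μ = 2.7 × 3 = 8.1 (3 minutes).
P(N = 5) = e^(−8.1) · 8.1^5/5! ≈ 0.0882.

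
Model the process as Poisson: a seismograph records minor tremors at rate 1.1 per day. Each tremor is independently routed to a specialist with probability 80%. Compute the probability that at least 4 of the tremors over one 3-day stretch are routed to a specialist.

Thinning: the tremors that are routed to a specialist themselves form a Poisson process with rate 0.8 × 1.1 = 0.88 per day.
Over the interval, μ = 0.88 × 3 = 2.64 (a 3-day stretch = 3 days).
P(N ≥ 4) = 1 − P(N ≤ 3) ≈ 0.2727.

0.2727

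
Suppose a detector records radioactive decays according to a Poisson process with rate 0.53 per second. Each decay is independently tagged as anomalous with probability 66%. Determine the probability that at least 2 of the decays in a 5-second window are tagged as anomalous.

Thinning: the decays that are tagged as anomalous themselves form a Poisson process with rate 0.66 × 0.53 = 0.3498 per second.
Over the interval, μ = 0.3498 × 5 = 1.749 (a 5-second window = 5 seconds).
P(N ≥ 2) = 1 − P(N ≤ 1) ≈ 0.5218.

0.5218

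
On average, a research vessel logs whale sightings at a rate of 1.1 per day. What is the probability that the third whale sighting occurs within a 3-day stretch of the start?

Over the interval, μ = 1.1 × 3 = 3.3 (a 3-day stretch = 3 days).
The third arrival falls in the interval iff at least 3 events occur there: P(S_3 ≤ t) = P(N ≥ 3) = 1 − P(N ≤ 2) ≈ 0.6406.

0.6406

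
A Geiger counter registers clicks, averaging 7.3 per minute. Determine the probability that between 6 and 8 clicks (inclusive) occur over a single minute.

0.4252

With mean μ = 7.3 per minute,
P(6 ≤ N ≤ 8) = Σ_{j=6}^{8} e^(−7.3) · 7.3^j/j! ≈ 0.4252.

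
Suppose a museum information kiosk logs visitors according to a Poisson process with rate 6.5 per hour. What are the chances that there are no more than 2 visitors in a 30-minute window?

0.3696

Over the interval, μ = 6.5 × 0.5 = 3.25 (a 30-minute window = 0.5 hours).
P(N ≤ 2) = Σ_{j=0}^{2} e^(−μ) μ^j/j! ≈ 0.3696.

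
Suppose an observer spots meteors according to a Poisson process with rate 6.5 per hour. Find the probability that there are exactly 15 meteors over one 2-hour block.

Over the interval, μ = 6.5 × 2 = 13 (a 2-hour block = 2 hours).
P(N = 15) = e^(−μ) μ^15/15! = e^(−13) · 13^15/1307674368000 ≈ 0.0885.

0.0885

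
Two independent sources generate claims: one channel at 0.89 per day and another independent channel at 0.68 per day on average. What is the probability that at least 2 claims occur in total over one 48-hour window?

Independent Poisson processes superpose: combined rate λ = 0.89 + 0.68 = 1.57 per day.
Over the interval, μ = 1.57 × 2 = 3.14 (a 48-hour window = 2 days).
P(N ≥ 2) = 1 − P(N ≤ 1) ≈ 0.8208.

0.8208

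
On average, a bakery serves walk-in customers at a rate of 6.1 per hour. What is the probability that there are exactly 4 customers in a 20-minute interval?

0.0932

Over the interval, μ = 6.1 × 1/3 ≈ 2.03333 (a 20-minute interval = 1/3 hours).
P(N = 4) = e^(−μ) μ^4/4! = e^(−2.03333) · 2.03333^4/24 ≈ 0.0932.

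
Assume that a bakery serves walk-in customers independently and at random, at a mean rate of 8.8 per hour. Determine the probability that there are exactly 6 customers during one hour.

With mean μ = 8.8 per hour,
P(N = 6) = e^(−μ) μ^6/6! = e^(−8.8) · 8.8^6/720 ≈ 0.0972.

0.0972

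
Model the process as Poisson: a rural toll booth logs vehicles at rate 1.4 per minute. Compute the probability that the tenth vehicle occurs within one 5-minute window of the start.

Over the interval, μ = 1.4 × 5 = 7 (a 5-minute window = 5 minutes).
The tenth arrival falls in the interval iff at least 10 events occur there: P(S_10 ≤ t) = P(N ≥ 10) = 1 − P(N ≤ 9) ≈ 0.1695.

0.1695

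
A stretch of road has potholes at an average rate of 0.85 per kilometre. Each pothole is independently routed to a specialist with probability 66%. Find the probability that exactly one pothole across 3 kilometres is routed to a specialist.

Thinning: the potholes that are routed to a specialist themselves form a Poisson process with rate 0.66 × 0.85 = 0.561 per kilometre.
Over the interval, μ = 0.561 × 3 = 1.683 (3 kilometres).
P(N = 1) = e^(−1.683) · 1.683^1/1! ≈ 0.3127.

0.3127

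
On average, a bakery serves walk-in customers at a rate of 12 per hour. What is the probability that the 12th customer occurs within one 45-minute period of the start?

Over the interval, μ = 12 × 0.75 = 9 (a 45-minute period = 0.75 hours).
The 12th arrival falls in the interval iff at least 12 events occur there: P(S_12 ≤ t) = P(N ≥ 12) = 1 − P(N ≤ 11) ≈ 0.1970.

0.1970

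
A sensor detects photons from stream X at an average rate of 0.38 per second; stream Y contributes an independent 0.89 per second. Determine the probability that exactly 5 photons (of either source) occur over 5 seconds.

Independent Poisson processes superpose: combined rate λ = 0.38 + 0.89 = 1.27 per second.
Over the interval, μ = 1.27 × 5 = 6.35 (5 seconds).
P(N = 5) = e^(−6.35) · 6.35^5/5! ≈ 0.1503.

0.1503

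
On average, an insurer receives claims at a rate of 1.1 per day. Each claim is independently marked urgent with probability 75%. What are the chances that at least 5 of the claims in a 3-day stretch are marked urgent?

Thinning: the claims that are marked urgent themselves form a Poisson process with rate 0.75 × 1.1 = 0.825 per day.
Over the interval, μ = 0.825 × 3 = 2.475 (a 3-day stretch = 3 days).
P(N ≥ 5) = 1 − P(N ≤ 4) ≈ 0.1055.

0.1055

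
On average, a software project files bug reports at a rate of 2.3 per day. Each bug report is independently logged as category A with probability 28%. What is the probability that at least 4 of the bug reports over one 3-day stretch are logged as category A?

0.1308

Thinning: the bug reports that are logged as category A themselves form a Poisson process with rate 0.28 × 2.3 = 0.644 per day.
Over the interval, μ = 0.644 × 3 = 1.932 (a 3-day stretch = 3 days).
P(N ≥ 4) = 1 − P(N ≤ 3) ≈ 0.1308.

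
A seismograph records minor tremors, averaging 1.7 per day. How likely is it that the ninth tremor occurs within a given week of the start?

Over the interval, μ = 1.7 × 7 = 11.9 (a week = 7 days).
The ninth arrival falls in the interval iff at least 9 events occur there: P(S_9 ≤ t) = P(N ≥ 9) = 1 − P(N ≤ 8) ≈ 0.8383.

0.8383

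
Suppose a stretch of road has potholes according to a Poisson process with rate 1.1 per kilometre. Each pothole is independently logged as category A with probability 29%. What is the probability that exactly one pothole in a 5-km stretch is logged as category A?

0.3236

Thinning: the potholes that are logged as category A themselves form a Poisson process with rate 0.29 × 1.1 = 0.319 per kilometre.
Over the interval, μ = 0.319 × 5 = 1.595 (a 5-km stretch = 5 kilometres).
P(N = 1) = e^(−1.595) · 1.595^1/1! ≈ 0.3236.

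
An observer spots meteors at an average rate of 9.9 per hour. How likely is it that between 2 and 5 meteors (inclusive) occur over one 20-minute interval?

0.7243

Over the interval, μ = 9.9 × 1/3 = 3.3 (a 20-minute interval = 1/3 hours).
P(2 ≤ N ≤ 5) = Σ_{j=2}^{5} e^(−3.3) · 3.3^j/j! ≈ 0.7243.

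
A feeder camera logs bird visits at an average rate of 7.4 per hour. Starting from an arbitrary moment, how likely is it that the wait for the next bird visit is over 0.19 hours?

0.2451

The wait for the next event is exponential with rate λ = 7.4 per hour.
P(T > 0.19) = e^(−λt) = e^(−7.4 × 0.19) = e^(−1.406) ≈ 0.2451.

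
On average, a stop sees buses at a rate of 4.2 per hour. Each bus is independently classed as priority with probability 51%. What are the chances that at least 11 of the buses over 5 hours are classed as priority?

0.5051

Thinning: the buses that are classed as priority themselves form a Poisson process with rate 0.51 × 4.2 = 2.142 per hour.
Over the interval, μ = 2.142 × 5 = 10.71 (5 hours).
P(N ≥ 11) = 1 − P(N ≤ 10) ≈ 0.5051.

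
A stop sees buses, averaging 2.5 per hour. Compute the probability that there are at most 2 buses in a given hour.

0.5438

With mean μ = 2.5 per hour,
P(N ≤ 2) = Σ_{j=0}^{2} e^(−μ) μ^j/j! ≈ 0.5438.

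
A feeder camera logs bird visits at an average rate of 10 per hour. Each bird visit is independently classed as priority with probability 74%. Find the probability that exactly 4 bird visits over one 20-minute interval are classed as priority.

Thinning: the bird visits that are classed as priority themselves form a Poisson process with rate 0.74 × 10 = 7.4 per hour.
Over the interval, μ = 7.4 × 1/3 ≈ 2.46667 (a 20-minute interval = 1/3 hours).
P(N = 4) = e^(−2.46667) · 2.46667^4/4! ≈ 0.1309.

0.1309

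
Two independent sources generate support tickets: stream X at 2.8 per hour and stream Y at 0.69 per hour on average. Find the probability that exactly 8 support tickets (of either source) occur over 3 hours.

0.1016

Independent Poisson processes superpose: combined rate λ = 2.8 + 0.69 = 3.49 per hour.
Over the interval, μ = 3.49 × 3 = 10.47 (3 hours).
P(N = 8) = e^(−10.47) · 10.47^8/8! ≈ 0.1016.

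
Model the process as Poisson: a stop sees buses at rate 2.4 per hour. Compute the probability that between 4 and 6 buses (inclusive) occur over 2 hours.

0.4966

Over the interval, μ = 2.4 × 2 = 4.8 (2 hours).
P(4 ≤ N ≤ 6) = Σ_{j=4}^{6} e^(−4.8) · 4.8^j/j! ≈ 0.4966.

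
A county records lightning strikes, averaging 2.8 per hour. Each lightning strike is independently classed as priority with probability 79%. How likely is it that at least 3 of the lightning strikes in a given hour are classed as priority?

Thinning: the lightning strikes that are classed as priority themselves form a Poisson process with rate 0.79 × 2.8 = 2.212 per hour.
So μ = 2.212.
P(N ≥ 3) = 1 − P(N ≤ 2) ≈ 0.3805.

0.3805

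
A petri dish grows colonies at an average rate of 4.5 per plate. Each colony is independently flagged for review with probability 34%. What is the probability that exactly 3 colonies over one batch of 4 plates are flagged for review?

Thinning: the colonies that are flagged for review themselves form a Poisson process with rate 0.34 × 4.5 = 1.53 per plate.
Over the interval, μ = 1.53 × 4 = 6.12 (a batch of 4 plates = 4 plates).
P(N = 3) = e^(−6.12) · 6.12^3/3! ≈ 0.0840.

0.0840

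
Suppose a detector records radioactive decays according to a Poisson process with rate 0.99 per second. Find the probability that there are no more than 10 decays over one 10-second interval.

0.5955

Over the interval, μ = 0.99 × 10 = 9.9 (a 10-second interval = 10 seconds).
P(N ≤ 10) = Σ_{j=0}^{10} e^(−μ) μ^j/j! ≈ 0.5955.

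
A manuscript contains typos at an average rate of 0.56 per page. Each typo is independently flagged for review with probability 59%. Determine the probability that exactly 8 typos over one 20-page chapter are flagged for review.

0.1217

Thinning: the typos that are flagged for review themselves form a Poisson process with rate 0.59 × 0.56 = 0.3304 per page.
Over the interval, μ = 0.3304 × 20 = 6.608 (a 20-page chapter = 20 pages).
P(N = 8) = e^(−6.608) · 6.608^8/8! ≈ 0.1217.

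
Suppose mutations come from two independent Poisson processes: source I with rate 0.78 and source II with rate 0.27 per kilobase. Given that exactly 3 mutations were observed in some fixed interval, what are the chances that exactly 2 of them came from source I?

Given the total, each event is independently from source I with probability p = λ_I/(λ_I+λ_II) = 0.78/1.05 ≈ 0.7429.
So K ~ Binomial(3, 0.78/1.05): P(K = 2) = C(3,2) · (0.78/1.05)^2 · (0.27/1.05)^1 ≈ 0.4257.

0.4257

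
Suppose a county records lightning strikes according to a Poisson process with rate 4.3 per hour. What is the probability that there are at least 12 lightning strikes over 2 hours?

0.1600

Over the interval, μ = 4.3 × 2 = 8.6 (2 hours).
P(N ≥ 12) = 1 − P(N ≤ 11) = 1 − Σ_{j=0}^{11} e^(−μ) μ^j/j! ≈ 0.1600.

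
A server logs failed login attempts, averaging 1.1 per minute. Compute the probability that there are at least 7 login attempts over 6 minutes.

Over the interval, μ = 1.1 × 6 = 6.6 (6 minutes).
P(N ≥ 7) = 1 − P(N ≤ 6) = 1 − Σ_{j=0}^{6} e^(−μ) μ^j/j! ≈ 0.4892.

0.4892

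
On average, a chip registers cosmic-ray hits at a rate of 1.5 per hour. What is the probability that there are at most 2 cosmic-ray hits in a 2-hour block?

0.4232

Over the interval, μ = 1.5 × 2 = 3 (a 2-hour block = 2 hours).
P(N ≤ 2) = Σ_{j=0}^{2} e^(−μ) μ^j/j! ≈ 0.4232.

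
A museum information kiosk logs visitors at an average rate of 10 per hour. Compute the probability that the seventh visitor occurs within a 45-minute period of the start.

Over the interval, μ = 10 × 0.75 = 7.5 (a 45-minute period = 0.75 hours).
The seventh arrival falls in the interval iff at least 7 events occur there: P(S_7 ≤ t) = P(N ≥ 7) = 1 − P(N ≤ 6) ≈ 0.6218.

0.6218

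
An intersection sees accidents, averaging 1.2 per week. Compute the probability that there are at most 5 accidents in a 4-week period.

Over the interval, μ = 1.2 × 4 = 4.8 (a 4-week period = 4 weeks).
P(N ≤ 5) = Σ_{j=0}^{5} e^(−μ) μ^j/j! ≈ 0.6510.

0.6510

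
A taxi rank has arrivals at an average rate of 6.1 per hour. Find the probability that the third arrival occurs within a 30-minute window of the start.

Over the interval, μ = 6.1 × 0.5 = 3.05 (a 30-minute window = 0.5 hours).
The third arrival falls in the interval iff at least 3 events occur there: P(S_3 ≤ t) = P(N ≥ 3) = 1 − P(N ≤ 2) ≈ 0.5879.

0.5879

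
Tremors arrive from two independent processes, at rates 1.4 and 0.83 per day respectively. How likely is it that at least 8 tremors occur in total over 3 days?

0.3552

Independent Poisson processes superpose: combined rate λ = 1.4 + 0.83 = 2.23 per day.
Over the interval, μ = 2.23 × 3 = 6.69 (3 days).
P(N ≥ 8) = 1 − P(N ≤ 7) ≈ 0.3552.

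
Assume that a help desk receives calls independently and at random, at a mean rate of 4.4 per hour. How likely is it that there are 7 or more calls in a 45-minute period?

0.0510

Over the interval, μ = 4.4 × 0.75 = 3.3 (a 45-minute period = 0.75 hours).
P(N ≥ 7) = 1 − P(N ≤ 6) = 1 − Σ_{j=0}^{6} e^(−μ) μ^j/j! ≈ 0.0510.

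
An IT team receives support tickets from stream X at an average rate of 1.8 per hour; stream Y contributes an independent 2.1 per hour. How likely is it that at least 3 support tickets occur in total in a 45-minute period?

0.5598

Independent Poisson processes superpose: combined rate λ = 1.8 + 2.1 = 3.9 per hour.
Over the interval, μ = 3.9 × 0.75 = 2.925 (a 45-minute period = 0.75 hours).
P(N ≥ 3) = 1 − P(N ≤ 2) ≈ 0.5598.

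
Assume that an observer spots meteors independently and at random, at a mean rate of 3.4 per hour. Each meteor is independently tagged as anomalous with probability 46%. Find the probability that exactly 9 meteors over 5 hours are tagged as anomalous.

Thinning: the meteors that are tagged as anomalous themselves form a Poisson process with rate 0.46 × 3.4 = 1.564 per hour.
Over the interval, μ = 1.564 × 5 = 7.82 (5 hours).
P(N = 9) = e^(−7.82) · 7.82^9/9! ≈ 0.1210.

0.1210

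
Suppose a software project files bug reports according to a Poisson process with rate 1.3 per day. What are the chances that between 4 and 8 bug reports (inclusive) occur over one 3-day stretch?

0.5282

Over the interval, μ = 1.3 × 3 = 3.9 (a 3-day stretch = 3 days).
P(4 ≤ N ≤ 8) = Σ_{j=4}^{8} e^(−3.9) · 3.9^j/j! ≈ 0.5282.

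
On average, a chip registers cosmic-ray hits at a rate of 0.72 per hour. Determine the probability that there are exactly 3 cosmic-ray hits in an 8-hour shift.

0.1004

Over the interval, μ = 0.72 × 8 = 5.76 (an 8-hour shift = 8 hours).
P(N = 3) = e^(−μ) μ^3/3! = e^(−5.76) · 5.76^3/6 ≈ 0.1004.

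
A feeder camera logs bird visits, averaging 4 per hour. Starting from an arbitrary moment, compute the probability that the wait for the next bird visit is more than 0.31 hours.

0.2894

The wait for the next event is exponential with rate λ = 4 per hour.
P(T > 0.31) = e^(−λt) = e^(−4 × 0.31) = e^(−1.24) ≈ 0.2894.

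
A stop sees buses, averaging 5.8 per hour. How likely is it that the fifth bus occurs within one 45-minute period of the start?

0.4392

Over the interval, μ = 5.8 × 0.75 = 4.35 (a 45-minute period = 0.75 hours).
The fifth arrival falls in the interval iff at least 5 events occur there: P(S_5 ≤ t) = P(N ≥ 5) = 1 − P(N ≤ 4) ≈ 0.4392.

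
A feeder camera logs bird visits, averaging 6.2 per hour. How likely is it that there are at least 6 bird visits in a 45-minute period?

Over the interval, μ = 6.2 × 0.75 = 4.65 (a 45-minute period = 0.75 hours).
P(N ≥ 6) = 1 − P(N ≤ 5) = 1 − Σ_{j=0}^{5} e^(−μ) μ^j/j! ≈ 0.3229.

0.3229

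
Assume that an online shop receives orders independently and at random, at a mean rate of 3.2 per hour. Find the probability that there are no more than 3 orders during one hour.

With mean μ = 3.2 per hour,
P(N ≤ 3) = Σ_{j=0}^{3} e^(−μ) μ^j/j! ≈ 0.6025.

0.6025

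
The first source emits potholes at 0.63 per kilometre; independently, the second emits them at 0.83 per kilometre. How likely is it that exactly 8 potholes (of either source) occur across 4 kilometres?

Independent Poisson processes superpose: combined rate λ = 0.63 + 0.83 = 1.46 per kilometre.
Over the interval, μ = 1.46 × 4 = 5.84 (4 kilometres).
P(N = 8) = e^(−5.84) · 5.84^8/8! ≈ 0.0976.

0.0976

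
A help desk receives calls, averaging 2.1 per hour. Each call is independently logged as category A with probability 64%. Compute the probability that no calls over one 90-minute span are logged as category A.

Thinning: the calls that are logged as category A themselves form a Poisson process with rate 0.64 × 2.1 = 1.344 per hour.
Over the interval, μ = 1.344 × 1.5 = 2.016 (a 90-minute span = 1.5 hours).
P(N = 0) = e^(−2.016) · 2.016^0/0! ≈ 0.1332.

0.1332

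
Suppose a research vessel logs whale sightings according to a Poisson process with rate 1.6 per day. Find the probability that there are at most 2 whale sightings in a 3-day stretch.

0.1425

Over the interval, μ = 1.6 × 3 = 4.8 (a 3-day stretch = 3 days).
P(N ≤ 2) = Σ_{j=0}^{2} e^(−μ) μ^j/j! ≈ 0.1425.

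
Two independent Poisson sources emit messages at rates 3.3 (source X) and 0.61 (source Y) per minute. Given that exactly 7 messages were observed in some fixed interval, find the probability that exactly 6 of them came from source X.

0.3947

Given the total, each event is independently from source X with probability p = λ_X/(λ_X+λ_Y) = 3.3/3.91 ≈ 0.8440.
So K ~ Binomial(7, 3.3/3.91): P(K = 6) = C(7,6) · (3.3/3.91)^6 · (0.61/3.91)^1 ≈ 0.3947.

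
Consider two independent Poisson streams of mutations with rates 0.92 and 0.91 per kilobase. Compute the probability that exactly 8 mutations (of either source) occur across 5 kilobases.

Independent Poisson processes superpose: combined rate λ = 0.92 + 0.91 = 1.83 per kilobase.
Over the interval, μ = 1.83 × 5 = 9.15 (5 kilobases).
P(N = 8) = e^(−9.15) · 9.15^8/8! ≈ 0.1294.

0.1294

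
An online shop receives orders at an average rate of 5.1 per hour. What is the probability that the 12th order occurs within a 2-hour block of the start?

Over the interval, μ = 5.1 × 2 = 10.2 (a 2-hour block = 2 hours).
The 12th arrival falls in the interval iff at least 12 events occur there: P(S_12 ≤ t) = P(N ≥ 12) = 1 − P(N ≤ 11) ≈ 0.3262.

0.3262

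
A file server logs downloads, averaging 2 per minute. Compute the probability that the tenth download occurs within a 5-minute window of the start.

Over the interval, μ = 2 × 5 = 10 (a 5-minute window = 5 minutes).
The tenth arrival falls in the interval iff at least 10 events occur there: P(S_10 ≤ t) = P(N ≥ 10) = 1 − P(N ≤ 9) ≈ 0.5421.

0.5421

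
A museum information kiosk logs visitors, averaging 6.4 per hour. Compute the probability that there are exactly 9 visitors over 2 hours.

Over the interval, μ = 6.4 × 2 = 12.8 (2 hours).
P(N = 9) = e^(−μ) μ^9/9! = e^(−12.8) · 12.8^9/362880 ≈ 0.0702.

0.0702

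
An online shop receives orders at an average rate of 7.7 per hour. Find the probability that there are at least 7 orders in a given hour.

0.6486

With mean μ = 7.7 per hour,
P(N ≥ 7) = 1 − P(N ≤ 6) = 1 − Σ_{j=0}^{6} e^(−μ) μ^j/j! ≈ 0.6486.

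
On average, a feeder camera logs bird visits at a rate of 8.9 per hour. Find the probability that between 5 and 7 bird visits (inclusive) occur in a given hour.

With mean μ = 8.9 per hour,
P(5 ≤ N ≤ 7) = Σ_{j=5}^{7} e^(−8.9) · 8.9^j/j! ≈ 0.2773.

0.2773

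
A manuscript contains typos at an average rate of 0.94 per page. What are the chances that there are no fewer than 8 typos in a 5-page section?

Over the interval, μ = 0.94 × 5 = 4.7 (a 5-page section = 5 pages).
P(N ≥ 8) = 1 − P(N ≤ 7) = 1 − Σ_{j=0}^{7} e^(−μ) μ^j/j! ≈ 0.1040.

0.1040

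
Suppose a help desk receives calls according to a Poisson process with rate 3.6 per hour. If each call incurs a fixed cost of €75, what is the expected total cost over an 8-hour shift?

€2160

E[N] = 3.6 × 8 = 28.8 (an 8-hour shift = 8 hours); E[cost] = 28.8 × €75 = €2160.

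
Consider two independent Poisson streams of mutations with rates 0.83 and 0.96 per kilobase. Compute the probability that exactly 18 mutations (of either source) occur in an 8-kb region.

0.0605

Independent Poisson processes superpose: combined rate λ = 0.83 + 0.96 = 1.79 per kilobase.
Over the interval, μ = 1.79 × 8 = 14.32 (an 8-kb region = 8 kilobases).
P(N = 18) = e^(−14.32) · 14.32^18/18! ≈ 0.0605.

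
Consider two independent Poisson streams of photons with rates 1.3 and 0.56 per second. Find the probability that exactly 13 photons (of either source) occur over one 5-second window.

0.0572

Independent Poisson processes superpose: combined rate λ = 1.3 + 0.56 = 1.86 per second.
Over the interval, μ = 1.86 × 5 = 9.3 (a 5-second window = 5 seconds).
P(N = 13) = e^(−9.3) · 9.3^13/13! ≈ 0.0572.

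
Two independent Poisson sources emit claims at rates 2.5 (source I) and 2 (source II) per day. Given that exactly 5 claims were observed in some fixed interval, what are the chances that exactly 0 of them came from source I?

0.0173

Given the total, each event is independently from source I with probability p = λ_I/(λ_I+λ_II) = 2.5/4.5 ≈ 0.5556.
So K ~ Binomial(5, 2.5/4.5): P(K = 0) = C(5,0) · (2.5/4.5)^0 · (2/4.5)^5 ≈ 0.0173.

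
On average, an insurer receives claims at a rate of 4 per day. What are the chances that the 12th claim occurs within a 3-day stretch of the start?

Over the interval, μ = 4 × 3 = 12 (a 3-day stretch = 3 days).
The 12th arrival falls in the interval iff at least 12 events occur there: P(S_12 ≤ t) = P(N ≥ 12) = 1 − P(N ≤ 11) ≈ 0.5384.

0.5384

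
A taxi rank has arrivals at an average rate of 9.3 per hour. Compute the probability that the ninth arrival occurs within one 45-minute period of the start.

0.2677

Over the interval, μ = 9.3 × 0.75 = 6.975 (a 45-minute period = 0.75 hours).
The ninth arrival falls in the interval iff at least 9 events occur there: P(S_9 ≤ t) = P(N ≥ 9) = 1 − P(N ≤ 8) ≈ 0.2677.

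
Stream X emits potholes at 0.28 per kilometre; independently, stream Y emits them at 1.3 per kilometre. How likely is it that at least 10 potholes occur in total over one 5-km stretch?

Independent Poisson processes superpose: combined rate λ = 0.28 + 1.3 = 1.58 per kilometre.
Over the interval, μ = 1.58 × 5 = 7.9 (a 5-km stretch = 5 kilometres).
P(N ≥ 10) = 1 − P(N ≤ 9) ≈ 0.2710.

0.2710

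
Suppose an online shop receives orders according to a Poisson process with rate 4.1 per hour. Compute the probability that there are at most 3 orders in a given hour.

0.4142

With mean μ = 4.1 per hour,
P(N ≤ 3) = Σ_{j=0}^{3} e^(−μ) μ^j/j! ≈ 0.4142.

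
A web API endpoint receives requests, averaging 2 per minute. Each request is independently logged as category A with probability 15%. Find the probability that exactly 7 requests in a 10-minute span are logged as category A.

0.0216

Thinning: the requests that are logged as category A themselves form a Poisson process with rate 0.15 × 2 = 0.3 per minute.
Over the interval, μ = 0.3 × 10 = 3 (a 10-minute span = 10 minutes).
P(N = 7) = e^(−3) · 3^7/7! ≈ 0.0216.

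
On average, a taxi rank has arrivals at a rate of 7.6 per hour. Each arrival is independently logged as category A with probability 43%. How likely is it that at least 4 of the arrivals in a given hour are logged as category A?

Thinning: the arrivals that are logged as category A themselves form a Poisson process with rate 0.43 × 7.6 = 3.268 per hour.
So μ = 3.268.
P(N ≥ 4) = 1 − P(N ≤ 3) ≈ 0.4126.

0.4126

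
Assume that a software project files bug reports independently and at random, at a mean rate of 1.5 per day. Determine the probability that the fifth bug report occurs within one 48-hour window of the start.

0.1847

Over the interval, μ = 1.5 × 2 = 3 (a 48-hour window = 2 days).
The fifth arrival falls in the interval iff at least 5 events occur there: P(S_5 ≤ t) = P(N ≥ 5) = 1 − P(N ≤ 4) ≈ 0.1847.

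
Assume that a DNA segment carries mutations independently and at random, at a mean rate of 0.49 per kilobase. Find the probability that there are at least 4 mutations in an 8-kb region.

0.5507

Over the interval, μ = 0.49 × 8 = 3.92 (an 8-kb region = 8 kilobases).
P(N ≥ 4) = 1 − P(N ≤ 3) = 1 − Σ_{j=0}^{3} e^(−μ) μ^j/j! ≈ 0.5507.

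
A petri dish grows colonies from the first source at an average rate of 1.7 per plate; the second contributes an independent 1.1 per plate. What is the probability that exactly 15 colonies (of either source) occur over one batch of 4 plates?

Independent Poisson processes superpose: combined rate λ = 1.7 + 1.1 = 2.8 per plate.
Over the interval, μ = 2.8 × 4 = 11.2 (a batch of 4 plates = 4 plates).
P(N = 15) = e^(−11.2) · 11.2^15/15! ≈ 0.0572.

0.0572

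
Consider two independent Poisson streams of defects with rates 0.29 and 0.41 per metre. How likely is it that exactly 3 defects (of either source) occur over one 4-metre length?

0.2225

Independent Poisson processes superpose: combined rate λ = 0.29 + 0.41 = 0.7 per metre.
Over the interval, μ = 0.7 × 4 = 2.8 (a 4-metre length = 4 metres).
P(N = 3) = e^(−2.8) · 2.8^3/3! ≈ 0.2225.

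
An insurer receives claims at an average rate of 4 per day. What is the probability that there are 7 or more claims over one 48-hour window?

0.6866

Over the interval, μ = 4 × 2 = 8 (a 48-hour window = 2 days).
P(N ≥ 7) = 1 − P(N ≤ 6) = 1 − Σ_{j=0}^{6} e^(−μ) μ^j/j! ≈ 0.6866.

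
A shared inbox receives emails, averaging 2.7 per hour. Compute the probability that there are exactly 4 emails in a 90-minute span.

0.1953

Over the interval, μ = 2.7 × 1.5 = 4.05 (a 90-minute span = 1.5 hours).
P(N = 4) = e^(−μ) μ^4/4! = e^(−4.05) · 4.05^4/24 ≈ 0.1953.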